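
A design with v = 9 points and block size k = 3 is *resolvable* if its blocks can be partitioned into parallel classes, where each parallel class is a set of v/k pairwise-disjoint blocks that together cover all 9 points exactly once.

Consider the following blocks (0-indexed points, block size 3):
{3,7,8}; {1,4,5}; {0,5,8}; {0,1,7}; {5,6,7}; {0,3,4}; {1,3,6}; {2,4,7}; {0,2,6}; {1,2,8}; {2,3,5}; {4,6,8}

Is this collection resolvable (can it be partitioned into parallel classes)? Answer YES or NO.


v = 9, block size k = 3, number of blocks = 12.
For resolvability, blocks must partition into parallel classes of size v/k = 3.
Total blocks must therefore be a multiple of 3: 12 = 3·4 + 0 ⇒ divisible ✓.
Greedy packing gives 4 candidate class(es). Each should be a full parallel class (size 3, covers all 9 points).
  Class 1 (3 blocks): {3,7,8}; {1,4,5}; {0,2,6}. Points covered: [0, 1, 2, 3, 4, 5, 6, 7, 8].
  Class 2 (3 blocks): {0,5,8}; {1,3,6}; {2,4,7}. Points covered: [0, 1, 2, 3, 4, 5, 6, 7, 8].
  Class 3 (3 blocks): {0,1,7}; {2,3,5}; {4,6,8}. Points covered: [0, 1, 2, 3, 4, 5, 6, 7, 8].
  Class 4 (3 blocks): {5,6,7}; {0,3,4}; {1,2,8}. Points covered: [0, 1, 2, 3, 4, 5, 6, 7, 8].
All classes full (size 3)? YES. All classes cover every point? YES.
Resolvable? YES.

YES


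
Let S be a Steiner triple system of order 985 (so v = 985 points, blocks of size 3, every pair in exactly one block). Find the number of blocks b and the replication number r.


An STS(v) is a 2-(v, 3, 1) BIBD: block size k = 3, λ = 1.
Replication: r(k − 1) = λ(v − 1) ⇒ r·2 = 985 − 1 = 984 ⇒ r = 492.
Block count: bk = vr ⇒ b·3 = 985·492 = 484620 ⇒ b = 161540.
(Check via b = v(v − 1)/6 = 985·984/6 = 969240/6 = 161540.)

r = 492, b = 161540.


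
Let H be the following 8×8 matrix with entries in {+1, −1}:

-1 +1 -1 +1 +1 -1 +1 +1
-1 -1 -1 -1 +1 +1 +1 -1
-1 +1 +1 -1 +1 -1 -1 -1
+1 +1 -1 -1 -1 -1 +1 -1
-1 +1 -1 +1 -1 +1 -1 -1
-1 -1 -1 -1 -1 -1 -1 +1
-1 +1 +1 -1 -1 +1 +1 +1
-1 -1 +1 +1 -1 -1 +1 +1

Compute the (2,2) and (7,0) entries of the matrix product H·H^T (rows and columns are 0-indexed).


Row 0 of H: [-1, 1, -1, 1, 1, -1, 1, 1].
Row 2 of H: [-1, 1, 1, -1, 1, -1, -1, -1].
Row 7 of H: [-1, -1, 1, 1, -1, -1, 1, 1].
(H·H^T)[2][2] = Σ_j H[2][j]·H[2][j] = (-1)² + (1)² + (1)² + (-1)² + (1)² + (-1)² + (-1)² + (-1)² = 1 + 1 + 1 + 1 + 1 + 1 + 1 + 1 = 8.
(H·H^T)[7][0] = Σ_j H[7][j]·H[0][j] = (-1)·(-1) + (-1)·(1) + (1)·(-1) + (1)·(1) + (-1)·(1) + (-1)·(-1) + (1)·(1) + (1)·(1) = 1 + -1 + -1 + 1 + -1 + 1 + 1 + 1 = 2.
Rows 7 and 0 are not orthogonal (dot product = 2 ≠ 0), so H is not a Hadamard matrix.

(2,2) entry = 8; (7,0) entry = 2.


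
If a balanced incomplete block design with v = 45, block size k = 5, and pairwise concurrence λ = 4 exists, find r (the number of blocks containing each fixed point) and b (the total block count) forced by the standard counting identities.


Any 2-(v, k, λ) BIBD satisfies two necessary conditions:
  (i)  Each point sits in r blocks, and counting incidences through any fixed point gives r(k − 1) = λ(v − 1), so r = λ(v − 1)/(k − 1).
  (ii) Total incidences bk = vr, so b = vr/k.
Step 1: r = λ(v − 1)/(k − 1) = 4·(45 − 1)/(5 − 1) = 4·44/4 = 176/4 = 44.
Step 2: b = vr/k = 45·44/5 = 1980/5 = 396.
Check integrality: r = 44 ∈ Z ✓, b = 396 ∈ Z ✓.
(These identities are necessary conditions: they determine r and b for any design with these parameters, but do not by themselves prove that one exists.)

r = 44, b = 396.


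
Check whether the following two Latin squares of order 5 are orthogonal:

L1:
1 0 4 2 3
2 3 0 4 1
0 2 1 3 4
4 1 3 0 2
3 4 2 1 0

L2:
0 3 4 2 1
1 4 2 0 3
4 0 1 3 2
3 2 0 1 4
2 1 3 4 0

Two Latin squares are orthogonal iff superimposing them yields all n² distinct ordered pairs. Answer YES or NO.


Form the n² = 25 superimposed pairs (L1[i][j], L2[i][j]), row by row (rows and columns indexed from 0):
row 0: (1,0) (0,3) (4,4) (2,2) (3,1)
row 1: (2,1) (3,4) (0,2) (4,0) (1,3)
row 2: (0,4) (2,0) (1,1) (3,3) (4,2)
row 3: (4,3) (1,2) (3,0) (0,1) (2,4)
row 4: (3,2) (4,1) (2,3) (1,4) (0,0)
Orthogonality requires all 25 pairs distinct.
Check by first coordinate: for each symbol s of L1, list the L2 entries in the n cells where L1 = s; they must all differ.
  L1 = 0: L2 entries (in reading order) 3, 2, 4, 1, 0 — all 5 distinct ✓
  L1 = 1: L2 entries (in reading order) 0, 3, 1, 2, 4 — all 5 distinct ✓
  L1 = 2: L2 entries (in reading order) 2, 1, 0, 4, 3 — all 5 distinct ✓
  L1 = 3: L2 entries (in reading order) 1, 4, 3, 0, 2 — all 5 distinct ✓
  L1 = 4: L2 entries (in reading order) 4, 0, 2, 3, 1 — all 5 distinct ✓
Every symbol of L1 meets every symbol of L2 exactly once, so all 25 pairs are distinct (25 of 25).
Conclusion: YES.

YES


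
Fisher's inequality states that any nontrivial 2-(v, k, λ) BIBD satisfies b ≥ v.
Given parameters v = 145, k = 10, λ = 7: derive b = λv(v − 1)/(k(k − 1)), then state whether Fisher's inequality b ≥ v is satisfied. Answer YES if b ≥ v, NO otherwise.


b = λv(v − 1)/(k(k − 1)) = 7·145·144/(10·9) = 146160/90 = 1624.
Compare with v = 145: b ≥ v, so Fisher's inequality holds.

YES


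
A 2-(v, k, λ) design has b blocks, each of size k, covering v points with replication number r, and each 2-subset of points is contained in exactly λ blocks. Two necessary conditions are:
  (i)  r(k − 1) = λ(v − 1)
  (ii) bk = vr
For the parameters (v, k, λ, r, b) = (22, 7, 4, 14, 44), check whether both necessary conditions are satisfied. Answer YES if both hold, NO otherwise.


Condition (i): r(k − 1) = 14·6 = 84; λ(v − 1) = 4·21 = 84. Match? YES.
Condition (ii): bk = 44·7 = 308; vr = 22·14 = 308. Match? YES.
Both conditions hold? YES.

YES


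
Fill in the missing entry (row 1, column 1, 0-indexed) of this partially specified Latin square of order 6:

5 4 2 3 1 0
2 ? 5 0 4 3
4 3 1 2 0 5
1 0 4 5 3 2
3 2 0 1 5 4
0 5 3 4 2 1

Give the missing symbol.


Row 1 contains symbols [0, 2, 3, 4, 5] — missing [1].
Column 1 contains symbols [0, 2, 3, 4, 5] — missing [1].
The missing symbol must appear in both missing sets; intersection = [1].
Therefore the hidden value is 1.

Missing value = 1.


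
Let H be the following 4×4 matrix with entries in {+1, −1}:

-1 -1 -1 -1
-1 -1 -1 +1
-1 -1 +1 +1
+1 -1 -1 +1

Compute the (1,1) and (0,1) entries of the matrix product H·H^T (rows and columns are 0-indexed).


Row 0 of H: [-1, -1, -1, -1].
Row 1 of H: [-1, -1, -1, 1].
(H·H^T)[1][1] = Σ_j H[1][j]·H[1][j] = (-1)² + (-1)² + (-1)² + (1)² = 1 + 1 + 1 + 1 = 4.
(H·H^T)[0][1] = Σ_j H[0][j]·H[1][j] = (-1)·(-1) + (-1)·(-1) + (-1)·(-1) + (-1)·(1) = 1 + 1 + 1 + -1 = 2.
Rows 0 and 1 are not orthogonal (dot product = 2 ≠ 0), so H is not a Hadamard matrix.

(1,1) entry = 4; (0,1) entry = 2.


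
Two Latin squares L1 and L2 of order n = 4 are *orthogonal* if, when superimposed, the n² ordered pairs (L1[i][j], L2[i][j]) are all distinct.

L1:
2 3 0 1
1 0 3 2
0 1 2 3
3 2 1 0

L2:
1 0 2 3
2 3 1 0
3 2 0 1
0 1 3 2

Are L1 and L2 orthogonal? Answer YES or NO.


Form the n² = 16 superimposed pairs (L1[i][j], L2[i][j]), row by row (rows and columns indexed from 0):
row 0: (2,1) (3,0) (0,2) (1,3)
row 1: (1,2) (0,3) (3,1) (2,0)
row 2: (0,3) (1,2) (2,0) (3,1)
row 3: (3,0) (2,1) (1,3) (0,2)
Orthogonality requires all 16 pairs distinct.
But the pair (0,3) repeats: cell (1,1) has L1 = 0, L2 = 3, and cell (2,0) has L1 = 0, L2 = 3.
A repeated pair means some other pair never occurs (only 8 distinct pairs out of 16), so the squares are not orthogonal.
Conclusion: NO.

NO


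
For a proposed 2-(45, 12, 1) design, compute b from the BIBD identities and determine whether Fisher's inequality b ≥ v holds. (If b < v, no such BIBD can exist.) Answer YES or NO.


b = λv(v − 1)/(k(k − 1)) = 1·45·44/(12·11) = 1980/132 = 15.
Compare with v = 45: b < v, so Fisher's inequality fails.

NO


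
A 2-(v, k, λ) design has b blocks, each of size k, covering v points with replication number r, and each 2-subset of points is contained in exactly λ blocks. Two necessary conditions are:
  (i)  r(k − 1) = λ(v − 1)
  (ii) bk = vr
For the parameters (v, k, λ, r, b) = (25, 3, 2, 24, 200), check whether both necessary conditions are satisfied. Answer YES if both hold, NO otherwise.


Condition (i): r(k − 1) = 24·2 = 48; λ(v − 1) = 2·24 = 48. Match? YES.
Condition (ii): bk = 200·3 = 600; vr = 25·24 = 600. Match? YES.
Both conditions hold? YES.

YES


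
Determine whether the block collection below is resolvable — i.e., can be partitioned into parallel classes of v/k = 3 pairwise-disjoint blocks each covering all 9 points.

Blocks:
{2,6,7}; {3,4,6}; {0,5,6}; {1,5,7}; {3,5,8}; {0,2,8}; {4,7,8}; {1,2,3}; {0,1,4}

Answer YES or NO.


v = 9, block size k = 3, number of blocks = 9.
For resolvability, blocks must partition into parallel classes of size v/k = 3.
Total blocks must therefore be a multiple of 3: 9 = 3·3 + 0 ⇒ divisible ✓.
Greedy packing gives 3 candidate class(es). Each should be a full parallel class (size 3, covers all 9 points).
  Class 1 (3 blocks): {2,6,7}; {3,5,8}; {0,1,4}. Points covered: [0, 1, 2, 3, 4, 5, 6, 7, 8].
  Class 2 (3 blocks): {3,4,6}; {1,5,7}; {0,2,8}. Points covered: [0, 1, 2, 3, 4, 5, 6, 7, 8].
  Class 3 (3 blocks): {0,5,6}; {4,7,8}; {1,2,3}. Points covered: [0, 1, 2, 3, 4, 5, 6, 7, 8].
All classes full (size 3)? YES. All classes cover every point? YES.
Resolvable? YES.

YES


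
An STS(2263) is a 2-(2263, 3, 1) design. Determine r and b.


An STS(v) is a 2-(v, 3, 1) BIBD: block size k = 3, λ = 1.
Replication: r(k − 1) = λ(v − 1) ⇒ r·2 = 2263 − 1 = 2262 ⇒ r = 1131.
Block count: b = v(v − 1)/6 = 2263·2262/6 = 5118906/6 = 853151.

r = 1131, b = 853151.


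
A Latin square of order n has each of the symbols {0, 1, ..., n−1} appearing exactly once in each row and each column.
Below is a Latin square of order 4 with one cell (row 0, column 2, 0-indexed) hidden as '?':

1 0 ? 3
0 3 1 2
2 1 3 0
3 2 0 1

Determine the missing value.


Row 0 contains symbols [0, 1, 3] — missing [2].
Column 2 contains symbols [0, 1, 3] — missing [2].
The missing symbol must appear in both missing sets; intersection = [2].
Therefore the hidden value is 2.

Missing value = 2.


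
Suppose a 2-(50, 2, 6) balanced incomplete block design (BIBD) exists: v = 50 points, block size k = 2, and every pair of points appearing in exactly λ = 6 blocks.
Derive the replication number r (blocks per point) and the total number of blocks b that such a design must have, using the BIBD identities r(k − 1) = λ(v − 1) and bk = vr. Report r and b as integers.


Any 2-(v, k, λ) BIBD satisfies two necessary conditions:
  (i)  Each point sits in r blocks, and counting incidences through any fixed point gives r(k − 1) = λ(v − 1), so r = λ(v − 1)/(k − 1).
  (ii) Total incidences bk = vr, so b = vr/k.
Step 1: r = λ(v − 1)/(k − 1) = 6·(50 − 1)/(2 − 1) = 6·49/1 = 294/1 = 294.
Step 2: b = vr/k = 50·294/2 = 14700/2 = 7350.
Check integrality: r = 294 ∈ Z ✓, b = 7350 ∈ Z ✓.
(These identities are necessary conditions: they determine r and b for any design with these parameters, but do not by themselves prove that one exists.)

r = 294, b = 7350.


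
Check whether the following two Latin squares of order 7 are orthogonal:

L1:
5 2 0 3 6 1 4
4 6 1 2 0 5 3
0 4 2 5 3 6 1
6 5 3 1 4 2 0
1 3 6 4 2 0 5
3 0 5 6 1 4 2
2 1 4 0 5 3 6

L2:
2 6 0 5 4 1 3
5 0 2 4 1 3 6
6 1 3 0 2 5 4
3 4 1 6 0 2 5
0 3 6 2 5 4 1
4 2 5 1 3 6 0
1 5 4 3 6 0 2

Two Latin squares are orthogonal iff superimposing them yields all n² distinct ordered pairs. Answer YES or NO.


Form the n² = 49 superimposed pairs (L1[i][j], L2[i][j]), row by row (rows and columns indexed from 0):
row 0: (5,2) (2,6) (0,0) (3,5) (6,4) (1,1) (4,3)
row 1: (4,5) (6,0) (1,2) (2,4) (0,1) (5,3) (3,6)
row 2: (0,6) (4,1) (2,3) (5,0) (3,2) (6,5) (1,4)
row 3: (6,3) (5,4) (3,1) (1,6) (4,0) (2,2) (0,5)
row 4: (1,0) (3,3) (6,6) (4,2) (2,5) (0,4) (5,1)
row 5: (3,4) (0,2) (5,5) (6,1) (1,3) (4,6) (2,0)
row 6: (2,1) (1,5) (4,4) (0,3) (5,6) (3,0) (6,2)
Orthogonality requires all 49 pairs distinct.
Check by first coordinate: for each symbol s of L1, list the L2 entries in the n cells where L1 = s; they must all differ.
  L1 = 0: L2 entries (in reading order) 0, 1, 6, 5, 4, 2, 3 — all 7 distinct ✓
  L1 = 1: L2 entries (in reading order) 1, 2, 4, 6, 0, 3, 5 — all 7 distinct ✓
  L1 = 2: L2 entries (in reading order) 6, 4, 3, 2, 5, 0, 1 — all 7 distinct ✓
  L1 = 3: L2 entries (in reading order) 5, 6, 2, 1, 3, 4, 0 — all 7 distinct ✓
  L1 = 4: L2 entries (in reading order) 3, 5, 1, 0, 2, 6, 4 — all 7 distinct ✓
  L1 = 5: L2 entries (in reading order) 2, 3, 0, 4, 1, 5, 6 — all 7 distinct ✓
  L1 = 6: L2 entries (in reading order) 4, 0, 5, 3, 6, 1, 2 — all 7 distinct ✓
Every symbol of L1 meets every symbol of L2 exactly once, so all 49 pairs are distinct (49 of 49).
Conclusion: YES.

YES


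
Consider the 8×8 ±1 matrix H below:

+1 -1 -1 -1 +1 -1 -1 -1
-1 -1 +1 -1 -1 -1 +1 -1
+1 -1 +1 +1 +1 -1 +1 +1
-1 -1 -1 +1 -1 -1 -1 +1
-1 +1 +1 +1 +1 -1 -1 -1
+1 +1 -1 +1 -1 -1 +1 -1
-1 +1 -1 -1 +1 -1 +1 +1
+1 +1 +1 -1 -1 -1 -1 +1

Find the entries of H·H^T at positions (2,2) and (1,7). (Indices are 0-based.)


Row 1 of H: [-1, -1, 1, -1, -1, -1, 1, -1].
Row 2 of H: [1, -1, 1, 1, 1, -1, 1, 1].
Row 7 of H: [1, 1, 1, -1, -1, -1, -1, 1].
(H·H^T)[2][2] = Σ_j H[2][j]·H[2][j] = (1)² + (-1)² + (1)² + (1)² + (1)² + (-1)² + (1)² + (1)² = 1 + 1 + 1 + 1 + 1 + 1 + 1 + 1 = 8.
(H·H^T)[1][7] = Σ_j H[1][j]·H[7][j] = (-1)·(1) + (-1)·(1) + (1)·(1) + (-1)·(-1) + (-1)·(-1) + (-1)·(-1) + (1)·(-1) + (-1)·(1) = -1 + -1 + 1 + 1 + 1 + 1 + -1 + -1 = 0.
So rows 1 and 7 are orthogonal; the diagonal entry equals n = 8.

(2,2) entry = 8; (1,7) entry = 0.


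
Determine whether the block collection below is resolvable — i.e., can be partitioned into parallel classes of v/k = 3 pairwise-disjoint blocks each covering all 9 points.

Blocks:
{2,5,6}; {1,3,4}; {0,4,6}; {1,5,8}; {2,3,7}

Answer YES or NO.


v = 9, block size k = 3, number of blocks = 5.
For resolvability, blocks must partition into parallel classes of size v/k = 3.
Total blocks must therefore be a multiple of 3: 5 = 3·1 + 2 ⇒ not divisible ✗.
Resolvable? NO.

NO


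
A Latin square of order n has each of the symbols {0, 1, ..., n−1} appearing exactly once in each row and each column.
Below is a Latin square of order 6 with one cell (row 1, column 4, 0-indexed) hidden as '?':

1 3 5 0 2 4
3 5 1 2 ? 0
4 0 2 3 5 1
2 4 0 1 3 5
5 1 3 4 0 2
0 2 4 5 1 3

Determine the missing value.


Row 1 contains symbols [0, 1, 2, 3, 5] — missing [4].
Column 4 contains symbols [0, 1, 2, 3, 5] — missing [4].
The missing symbol must appear in both missing sets; intersection = [4].
Therefore the hidden value is 4.

Missing value = 4.


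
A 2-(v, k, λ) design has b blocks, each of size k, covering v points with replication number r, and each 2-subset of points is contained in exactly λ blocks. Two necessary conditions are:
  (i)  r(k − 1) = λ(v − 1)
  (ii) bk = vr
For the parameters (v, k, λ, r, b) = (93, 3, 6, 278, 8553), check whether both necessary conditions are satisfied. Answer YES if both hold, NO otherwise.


Condition (i): r(k − 1) = 278·2 = 556; λ(v − 1) = 6·92 = 552. Match? NO.
Condition (ii): bk = 8553·3 = 25659; vr = 93·278 = 25854. Match? NO.
Both conditions hold? NO.

NO


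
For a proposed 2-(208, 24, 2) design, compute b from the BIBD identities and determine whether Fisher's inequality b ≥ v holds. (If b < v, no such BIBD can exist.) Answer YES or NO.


b = λv(v − 1)/(k(k − 1)) = 2·208·207/(24·23) = 86112/552 = 156.
Compare with v = 208: b < v, so Fisher's inequality fails.

NO


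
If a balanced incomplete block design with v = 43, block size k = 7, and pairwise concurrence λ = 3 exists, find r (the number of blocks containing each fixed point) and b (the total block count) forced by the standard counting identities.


Any 2-(v, k, λ) BIBD satisfies two necessary conditions:
  (i)  Each point sits in r blocks, and counting incidences through any fixed point gives r(k − 1) = λ(v − 1), so r = λ(v − 1)/(k − 1).
  (ii) Total incidences bk = vr, so b = vr/k.
Step 1: r = λ(v − 1)/(k − 1) = 3·(43 − 1)/(7 − 1) = 3·42/6 = 126/6 = 21.
Step 2: b = vr/k = 43·21/7 = 903/7 = 129.
Check integrality: r = 21 ∈ Z ✓, b = 129 ∈ Z ✓.
(These identities are necessary conditions: they determine r and b for any design with these parameters, but do not by themselves prove that one exists.)

r = 21, b = 129.


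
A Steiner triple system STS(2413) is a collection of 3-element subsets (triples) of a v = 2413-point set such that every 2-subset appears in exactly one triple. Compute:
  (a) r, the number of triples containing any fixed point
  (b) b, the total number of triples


An STS(v) is a 2-(v, 3, 1) BIBD: block size k = 3, λ = 1.
Replication: r(k − 1) = λ(v − 1) ⇒ r·2 = 2413 − 1 = 2412 ⇒ r = 1206.
Block count: b = v(v − 1)/6 = 2413·2412/6 = 5820156/6 = 970026.
(Check via bk = vr: 970026·3 = 2910078 = 2413·1206 = 2910078 ✓.)

r = 1206, b = 970026.


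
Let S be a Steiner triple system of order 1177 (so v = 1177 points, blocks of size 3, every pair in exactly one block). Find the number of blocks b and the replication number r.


An STS(v) is a 2-(v, 3, 1) BIBD: block size k = 3, λ = 1.
Replication: r(k − 1) = λ(v − 1) ⇒ r·2 = 1177 − 1 = 1176 ⇒ r = 588.
Block count: bk = vr ⇒ b·3 = 1177·588 = 692076 ⇒ b = 230692.
(Check via b = v(v − 1)/6 = 1177·1176/6 = 1384152/6 = 230692.)

r = 588, b = 230692.


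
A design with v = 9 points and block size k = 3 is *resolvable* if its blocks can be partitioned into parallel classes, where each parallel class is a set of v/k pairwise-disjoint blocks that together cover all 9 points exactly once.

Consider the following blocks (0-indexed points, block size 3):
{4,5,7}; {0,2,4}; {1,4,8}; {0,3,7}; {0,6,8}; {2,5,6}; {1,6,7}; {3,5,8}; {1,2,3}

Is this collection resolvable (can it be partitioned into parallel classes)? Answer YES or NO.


v = 9, block size k = 3, number of blocks = 9.
For resolvability, blocks must partition into parallel classes of size v/k = 3.
Total blocks must therefore be a multiple of 3: 9 = 3·3 + 0 ⇒ divisible ✓.
Greedy packing gives 3 candidate class(es). Each should be a full parallel class (size 3, covers all 9 points).
  Class 1 (3 blocks): {4,5,7}; {0,6,8}; {1,2,3}. Points covered: [0, 1, 2, 3, 4, 5, 6, 7, 8].
  Class 2 (3 blocks): {0,2,4}; {1,6,7}; {3,5,8}. Points covered: [0, 1, 2, 3, 4, 5, 6, 7, 8].
  Class 3 (3 blocks): {1,4,8}; {0,3,7}; {2,5,6}. Points covered: [0, 1, 2, 3, 4, 5, 6, 7, 8].
All classes full (size 3)? YES. All classes cover every point? YES.
Resolvable? YES.

YES


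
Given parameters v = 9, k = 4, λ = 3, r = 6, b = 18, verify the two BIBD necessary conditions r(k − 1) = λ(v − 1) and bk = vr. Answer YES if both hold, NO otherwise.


Condition (i): r(k − 1) = 6·3 = 18; λ(v − 1) = 3·8 = 24. Match? NO.
Condition (ii): bk = 18·4 = 72; vr = 9·6 = 54. Match? NO.
Both conditions hold? NO.

NO


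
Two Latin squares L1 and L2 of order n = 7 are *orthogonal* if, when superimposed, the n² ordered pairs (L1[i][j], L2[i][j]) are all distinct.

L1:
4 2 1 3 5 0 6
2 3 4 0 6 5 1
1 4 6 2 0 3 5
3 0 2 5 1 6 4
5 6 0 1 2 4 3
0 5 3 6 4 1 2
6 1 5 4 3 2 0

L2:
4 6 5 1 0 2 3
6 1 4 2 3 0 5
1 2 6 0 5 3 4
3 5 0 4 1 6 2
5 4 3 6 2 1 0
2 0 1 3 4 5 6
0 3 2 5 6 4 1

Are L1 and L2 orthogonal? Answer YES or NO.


Form the n² = 49 superimposed pairs (L1[i][j], L2[i][j]), row by row (rows and columns indexed from 0):
row 0: (4,4) (2,6) (1,5) (3,1) (5,0) (0,2) (6,3)
row 1: (2,6) (3,1) (4,4) (0,2) (6,3) (5,0) (1,5)
row 2: (1,1) (4,2) (6,6) (2,0) (0,5) (3,3) (5,4)
row 3: (3,3) (0,5) (2,0) (5,4) (1,1) (6,6) (4,2)
row 4: (5,5) (6,4) (0,3) (1,6) (2,2) (4,1) (3,0)
row 5: (0,2) (5,0) (3,1) (6,3) (4,4) (1,5) (2,6)
row 6: (6,0) (1,3) (5,2) (4,5) (3,6) (2,4) (0,1)
Orthogonality requires all 49 pairs distinct.
But the pair (2,6) repeats: cell (0,1) has L1 = 2, L2 = 6, and cell (1,0) has L1 = 2, L2 = 6.
A repeated pair means some other pair never occurs (only 28 distinct pairs out of 49), so the squares are not orthogonal.
Conclusion: NO.

NO


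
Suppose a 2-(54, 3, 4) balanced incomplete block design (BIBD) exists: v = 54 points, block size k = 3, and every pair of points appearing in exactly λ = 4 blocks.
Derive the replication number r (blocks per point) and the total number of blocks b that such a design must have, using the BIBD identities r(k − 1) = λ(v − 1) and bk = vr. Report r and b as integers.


Any 2-(v, k, λ) BIBD satisfies two necessary conditions:
  (i)  Each point sits in r blocks, and counting incidences through any fixed point gives r(k − 1) = λ(v − 1), so r = λ(v − 1)/(k − 1).
  (ii) Total incidences bk = vr, so b = vr/k.
Step 1: r = λ(v − 1)/(k − 1) = 4·(54 − 1)/(3 − 1) = 4·53/2 = 212/2 = 106.
Step 2: b = vr/k = 54·106/3 = 5724/3 = 1908.
Check integrality: r = 106 ∈ Z ✓, b = 1908 ∈ Z ✓.
(These identities are necessary conditions: they determine r and b for any design with these parameters, but do not by themselves prove that one exists.)

r = 106, b = 1908.


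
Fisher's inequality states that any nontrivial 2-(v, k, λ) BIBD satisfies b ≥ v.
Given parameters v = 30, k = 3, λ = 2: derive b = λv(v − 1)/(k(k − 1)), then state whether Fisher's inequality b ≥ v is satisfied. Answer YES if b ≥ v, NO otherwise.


r = λ(v − 1)/(k − 1) = 2·29/2 = 29.
b = vr/k = 30·29/3 = 290.
Fisher's inequality: b ≥ v ⇔ 290 ≥ 30? YES.

YES


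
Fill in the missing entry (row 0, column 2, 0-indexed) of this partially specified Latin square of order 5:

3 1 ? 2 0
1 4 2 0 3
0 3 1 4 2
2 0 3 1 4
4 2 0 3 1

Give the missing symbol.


Row 0 contains symbols [0, 1, 2, 3] — missing [4].
Column 2 contains symbols [0, 1, 2, 3] — missing [4].
The missing symbol must appear in both missing sets; intersection = [4].
Therefore the hidden value is 4.

Missing value = 4.


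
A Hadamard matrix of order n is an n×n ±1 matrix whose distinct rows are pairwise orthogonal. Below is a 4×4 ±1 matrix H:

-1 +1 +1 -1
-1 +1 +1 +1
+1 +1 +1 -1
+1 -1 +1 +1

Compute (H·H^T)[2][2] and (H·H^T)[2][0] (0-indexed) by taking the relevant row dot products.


Row 0 of H: [-1, 1, 1, -1].
Row 2 of H: [1, 1, 1, -1].
(H·H^T)[2][2] = Σ_j H[2][j]·H[2][j] = (1)² + (1)² + (1)² + (-1)² = 1 + 1 + 1 + 1 = 4.
(H·H^T)[2][0] = Σ_j H[2][j]·H[0][j] = (1)·(-1) + (1)·(1) + (1)·(1) + (-1)·(-1) = -1 + 1 + 1 + 1 = 2.
Rows 2 and 0 are not orthogonal (dot product = 2 ≠ 0), so H is not a Hadamard matrix.

(2,2) entry = 4; (2,0) entry = 2.


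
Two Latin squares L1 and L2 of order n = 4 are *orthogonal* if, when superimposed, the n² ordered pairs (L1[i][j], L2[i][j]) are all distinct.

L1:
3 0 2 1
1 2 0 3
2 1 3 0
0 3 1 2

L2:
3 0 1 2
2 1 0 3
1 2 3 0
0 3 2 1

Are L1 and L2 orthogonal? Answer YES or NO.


Form the n² = 16 superimposed pairs (L1[i][j], L2[i][j]), row by row (rows and columns indexed from 0):
row 0: (3,3) (0,0) (2,1) (1,2)
row 1: (1,2) (2,1) (0,0) (3,3)
row 2: (2,1) (1,2) (3,3) (0,0)
row 3: (0,0) (3,3) (1,2) (2,1)
Orthogonality requires all 16 pairs distinct.
But the pair (1,2) repeats: cell (0,3) has L1 = 1, L2 = 2, and cell (1,0) has L1 = 1, L2 = 2.
A repeated pair means some other pair never occurs (only 4 distinct pairs out of 16), so the squares are not orthogonal.
Conclusion: NO.

NO


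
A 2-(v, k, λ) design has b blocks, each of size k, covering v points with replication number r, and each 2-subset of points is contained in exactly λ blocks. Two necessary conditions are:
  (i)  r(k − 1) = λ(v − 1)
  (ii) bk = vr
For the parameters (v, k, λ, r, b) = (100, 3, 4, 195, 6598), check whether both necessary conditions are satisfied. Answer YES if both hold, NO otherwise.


Condition (i): r(k − 1) = 195·2 = 390; λ(v − 1) = 4·99 = 396. Match? NO.
Condition (ii): bk = 6598·3 = 19794; vr = 100·195 = 19500. Match? NO.
Both conditions hold? NO.

NO


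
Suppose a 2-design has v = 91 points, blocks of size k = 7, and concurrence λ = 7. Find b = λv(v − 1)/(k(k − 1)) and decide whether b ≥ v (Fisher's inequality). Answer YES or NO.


b = λv(v − 1)/(k(k − 1)) = 7·91·90/(7·6) = 57330/42 = 1365.
Compare with v = 91: b ≥ v, so Fisher's inequality holds.

YES


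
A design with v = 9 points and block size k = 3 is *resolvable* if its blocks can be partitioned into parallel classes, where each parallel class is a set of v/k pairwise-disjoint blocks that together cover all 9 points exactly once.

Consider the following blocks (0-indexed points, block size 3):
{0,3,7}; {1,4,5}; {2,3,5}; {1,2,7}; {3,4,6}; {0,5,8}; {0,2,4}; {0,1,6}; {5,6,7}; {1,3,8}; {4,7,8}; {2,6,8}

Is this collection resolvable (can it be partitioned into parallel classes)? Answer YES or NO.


v = 9, block size k = 3, number of blocks = 12.
For resolvability, blocks must partition into parallel classes of size v/k = 3.
Total blocks must therefore be a multiple of 3: 12 = 3·4 + 0 ⇒ divisible ✓.
Greedy packing gives 4 candidate class(es). Each should be a full parallel class (size 3, covers all 9 points).
  Class 1 (3 blocks): {0,3,7}; {1,4,5}; {2,6,8}. Points covered: [0, 1, 2, 3, 4, 5, 6, 7, 8].
  Class 2 (3 blocks): {2,3,5}; {0,1,6}; {4,7,8}. Points covered: [0, 1, 2, 3, 4, 5, 6, 7, 8].
  Class 3 (3 blocks): {1,2,7}; {3,4,6}; {0,5,8}. Points covered: [0, 1, 2, 3, 4, 5, 6, 7, 8].
  Class 4 (3 blocks): {0,2,4}; {5,6,7}; {1,3,8}. Points covered: [0, 1, 2, 3, 4, 5, 6, 7, 8].
All classes full (size 3)? YES. All classes cover every point? YES.
Resolvable? YES.

YES


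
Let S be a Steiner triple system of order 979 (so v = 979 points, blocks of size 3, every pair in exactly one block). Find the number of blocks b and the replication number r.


An STS(v) is a 2-(v, 3, 1) BIBD: block size k = 3, λ = 1.
Replication: r(k − 1) = λ(v − 1) ⇒ r·2 = 979 − 1 = 978 ⇒ r = 489.
Block count: b = v(v − 1)/6 = 979·978/6 = 957462/6 = 159577.
(Check via bk = vr: 159577·3 = 478731 = 979·489 = 478731 ✓.)

r = 489, b = 159577.


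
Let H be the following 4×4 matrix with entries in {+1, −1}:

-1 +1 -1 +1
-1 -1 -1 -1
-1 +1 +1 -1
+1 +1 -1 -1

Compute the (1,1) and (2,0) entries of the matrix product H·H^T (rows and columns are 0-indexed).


Row 0 of H: [-1, 1, -1, 1].
Row 1 of H: [-1, -1, -1, -1].
Row 2 of H: [-1, 1, 1, -1].
(H·H^T)[1][1] = Σ_j H[1][j]·H[1][j] = (-1)² + (-1)² + (-1)² + (-1)² = 1 + 1 + 1 + 1 = 4.
(H·H^T)[2][0] = Σ_j H[2][j]·H[0][j] = (-1)·(-1) + (1)·(1) + (1)·(-1) + (-1)·(1) = 1 + 1 + -1 + -1 = 0.
So rows 2 and 0 are orthogonal; the diagonal entry equals n = 4.

(1,1) entry = 4; (2,0) entry = 0.


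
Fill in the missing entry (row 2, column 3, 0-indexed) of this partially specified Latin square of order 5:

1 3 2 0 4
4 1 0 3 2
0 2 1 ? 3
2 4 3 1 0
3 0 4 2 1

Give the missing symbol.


Row 2 contains symbols [0, 1, 2, 3] — missing [4].
Column 3 contains symbols [0, 1, 2, 3] — missing [4].
The missing symbol must appear in both missing sets; intersection = [4].
Therefore the hidden value is 4.

Missing value = 4.


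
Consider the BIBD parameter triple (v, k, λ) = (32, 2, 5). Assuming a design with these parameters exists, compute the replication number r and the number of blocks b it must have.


Any 2-(v, k, λ) BIBD satisfies two necessary conditions:
  (i)  Each point sits in r blocks, and counting incidences through any fixed point gives r(k − 1) = λ(v − 1), so r = λ(v − 1)/(k − 1).
  (ii) Total incidences bk = vr, so b = vr/k.
Step 1: r = λ(v − 1)/(k − 1) = 5·(32 − 1)/(2 − 1) = 5·31/1 = 155/1 = 155.
Step 2: b = vr/k = 32·155/2 = 4960/2 = 2480.
Check integrality: r = 155 ∈ Z ✓, b = 2480 ∈ Z ✓.
(These identities are necessary conditions: they determine r and b for any design with these parameters, but do not by themselves prove that one exists.)

r = 155, b = 2480.


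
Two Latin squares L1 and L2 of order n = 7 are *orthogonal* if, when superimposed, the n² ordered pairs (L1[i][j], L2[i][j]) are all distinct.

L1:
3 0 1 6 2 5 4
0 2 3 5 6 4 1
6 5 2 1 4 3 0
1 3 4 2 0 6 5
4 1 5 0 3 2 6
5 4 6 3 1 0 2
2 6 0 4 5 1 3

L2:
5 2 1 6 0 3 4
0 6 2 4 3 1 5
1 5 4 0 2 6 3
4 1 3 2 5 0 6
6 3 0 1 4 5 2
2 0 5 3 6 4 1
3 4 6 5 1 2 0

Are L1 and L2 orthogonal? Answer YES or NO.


Form the n² = 49 superimposed pairs (L1[i][j], L2[i][j]), row by row (rows and columns indexed from 0):
row 0: (3,5) (0,2) (1,1) (6,6) (2,0) (5,3) (4,4)
row 1: (0,0) (2,6) (3,2) (5,4) (6,3) (4,1) (1,5)
row 2: (6,1) (5,5) (2,4) (1,0) (4,2) (3,6) (0,3)
row 3: (1,4) (3,1) (4,3) (2,2) (0,5) (6,0) (5,6)
row 4: (4,6) (1,3) (5,0) (0,1) (3,4) (2,5) (6,2)
row 5: (5,2) (4,0) (6,5) (3,3) (1,6) (0,4) (2,1)
row 6: (2,3) (6,4) (0,6) (4,5) (5,1) (1,2) (3,0)
Orthogonality requires all 49 pairs distinct.
Check by first coordinate: for each symbol s of L1, list the L2 entries in the n cells where L1 = s; they must all differ.
  L1 = 0: L2 entries (in reading order) 2, 0, 3, 5, 1, 4, 6 — all 7 distinct ✓
  L1 = 1: L2 entries (in reading order) 1, 5, 0, 4, 3, 6, 2 — all 7 distinct ✓
  L1 = 2: L2 entries (in reading order) 0, 6, 4, 2, 5, 1, 3 — all 7 distinct ✓
  L1 = 3: L2 entries (in reading order) 5, 2, 6, 1, 4, 3, 0 — all 7 distinct ✓
  L1 = 4: L2 entries (in reading order) 4, 1, 2, 3, 6, 0, 5 — all 7 distinct ✓
  L1 = 5: L2 entries (in reading order) 3, 4, 5, 6, 0, 2, 1 — all 7 distinct ✓
  L1 = 6: L2 entries (in reading order) 6, 3, 1, 0, 2, 5, 4 — all 7 distinct ✓
Every symbol of L1 meets every symbol of L2 exactly once, so all 49 pairs are distinct (49 of 49).
Conclusion: YES.

YES


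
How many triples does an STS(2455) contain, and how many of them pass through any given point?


An STS(v) is a 2-(v, 3, 1) BIBD: block size k = 3, λ = 1.
Replication: r(k − 1) = λ(v − 1) ⇒ r·2 = 2455 − 1 = 2454 ⇒ r = 1227.
Block count: b = v(v − 1)/6 = 2455·2454/6 = 6024570/6 = 1004095.
(Check via bk = vr: 1004095·3 = 3012285 = 2455·1227 = 3012285 ✓.)

r = 1227, b = 1004095.


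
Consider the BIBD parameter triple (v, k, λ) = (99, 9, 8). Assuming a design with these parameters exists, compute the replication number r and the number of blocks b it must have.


Any 2-(v, k, λ) BIBD satisfies two necessary conditions:
  (i)  Each point sits in r blocks, and counting incidences through any fixed point gives r(k − 1) = λ(v − 1), so r = λ(v − 1)/(k − 1).
  (ii) Total incidences bk = vr, so b = vr/k.
Step 1: r = λ(v − 1)/(k − 1) = 8·(99 − 1)/(9 − 1) = 8·98/8 = 784/8 = 98.
Step 2: b = vr/k = 99·98/9 = 9702/9 = 1078.
Check integrality: r = 98 ∈ Z ✓, b = 1078 ∈ Z ✓.
(These identities are necessary conditions: they determine r and b for any design with these parameters, but do not by themselves prove that one exists.)

r = 98, b = 1078.


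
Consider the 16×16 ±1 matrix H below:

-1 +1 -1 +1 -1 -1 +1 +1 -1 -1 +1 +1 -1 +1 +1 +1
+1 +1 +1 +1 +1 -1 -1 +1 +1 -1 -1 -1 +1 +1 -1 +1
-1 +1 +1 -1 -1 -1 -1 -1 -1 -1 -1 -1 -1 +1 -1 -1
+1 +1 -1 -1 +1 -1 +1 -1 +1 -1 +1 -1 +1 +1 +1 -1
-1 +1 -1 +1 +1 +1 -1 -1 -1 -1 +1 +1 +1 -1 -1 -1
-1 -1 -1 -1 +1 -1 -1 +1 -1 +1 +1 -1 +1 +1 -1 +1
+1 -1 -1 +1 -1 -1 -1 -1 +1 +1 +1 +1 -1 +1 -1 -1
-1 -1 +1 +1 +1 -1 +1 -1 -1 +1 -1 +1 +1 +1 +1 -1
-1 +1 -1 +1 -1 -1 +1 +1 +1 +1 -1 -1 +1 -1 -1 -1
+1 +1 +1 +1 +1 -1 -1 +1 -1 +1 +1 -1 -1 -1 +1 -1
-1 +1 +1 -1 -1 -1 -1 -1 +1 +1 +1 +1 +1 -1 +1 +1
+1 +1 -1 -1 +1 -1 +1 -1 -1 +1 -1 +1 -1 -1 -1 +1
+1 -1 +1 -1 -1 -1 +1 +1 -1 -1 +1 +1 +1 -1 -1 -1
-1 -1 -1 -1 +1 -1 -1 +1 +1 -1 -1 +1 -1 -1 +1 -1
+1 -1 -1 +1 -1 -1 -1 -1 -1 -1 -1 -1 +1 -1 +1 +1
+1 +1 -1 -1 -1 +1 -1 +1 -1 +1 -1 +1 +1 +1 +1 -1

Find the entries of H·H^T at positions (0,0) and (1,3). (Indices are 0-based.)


Row 0 of H: [-1, 1, -1, 1, -1, -1, 1, 1, -1, -1, 1, 1, -1, 1, 1, 1].
Row 1 of H: [1, 1, 1, 1, 1, -1, -1, 1, 1, -1, -1, -1, 1, 1, -1, 1].
Row 3 of H: [1, 1, -1, -1, 1, -1, 1, -1, 1, -1, 1, -1, 1, 1, 1, -1].
(H·H^T)[0][0] = Σ_j H[0][j]·H[0][j] = (-1)² + (1)² + (-1)² + (1)² + (-1)² + (-1)² + (1)² + (1)² + (-1)² + (-1)² + (1)² + (1)² + (-1)² + (1)² + (1)² + (1)² = 1 + 1 + 1 + 1 + 1 + 1 + 1 + 1 + 1 + 1 + 1 + 1 + 1 + 1 + 1 + 1 = 16.
(H·H^T)[1][3] = Σ_j H[1][j]·H[3][j] = (1)·(1) + (1)·(1) + (1)·(-1) + (1)·(-1) + (1)·(1) + (-1)·(-1) + (-1)·(1) + (1)·(-1) + (1)·(1) + (-1)·(-1) + (-1)·(1) + (-1)·(-1) + (1)·(1) + (1)·(1) + (-1)·(1) + (1)·(-1) = 1 + 1 + -1 + -1 + 1 + 1 + -1 + -1 + 1 + 1 + -1 + 1 + 1 + 1 + -1 + -1 = 2.
Rows 1 and 3 are not orthogonal (dot product = 2 ≠ 0), so H is not a Hadamard matrix.

(0,0) entry = 16; (1,3) entry = 2.


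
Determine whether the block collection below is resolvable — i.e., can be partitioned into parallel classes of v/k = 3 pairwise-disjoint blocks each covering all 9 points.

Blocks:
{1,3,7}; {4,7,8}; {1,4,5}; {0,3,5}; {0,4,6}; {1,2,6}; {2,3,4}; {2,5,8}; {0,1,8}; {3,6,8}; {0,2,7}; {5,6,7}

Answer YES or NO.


v = 9, block size k = 3, number of blocks = 12.
For resolvability, blocks must partition into parallel classes of size v/k = 3.
Total blocks must therefore be a multiple of 3: 12 = 3·4 + 0 ⇒ divisible ✓.
Greedy packing gives 4 candidate class(es). Each should be a full parallel class (size 3, covers all 9 points).
  Class 1 (3 blocks): {1,3,7}; {0,4,6}; {2,5,8}. Points covered: [0, 1, 2, 3, 4, 5, 6, 7, 8].
  Class 2 (3 blocks): {4,7,8}; {0,3,5}; {1,2,6}. Points covered: [0, 1, 2, 3, 4, 5, 6, 7, 8].
  Class 3 (3 blocks): {1,4,5}; {3,6,8}; {0,2,7}. Points covered: [0, 1, 2, 3, 4, 5, 6, 7, 8].
  Class 4 (3 blocks): {2,3,4}; {0,1,8}; {5,6,7}. Points covered: [0, 1, 2, 3, 4, 5, 6, 7, 8].
All classes full (size 3)? YES. All classes cover every point? YES.
Resolvable? YES.

YES


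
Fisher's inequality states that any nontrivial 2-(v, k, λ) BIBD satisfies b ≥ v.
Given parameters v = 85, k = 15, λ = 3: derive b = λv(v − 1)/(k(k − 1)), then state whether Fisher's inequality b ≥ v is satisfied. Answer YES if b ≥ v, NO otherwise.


b = λv(v − 1)/(k(k − 1)) = 3·85·84/(15·14) = 21420/210 = 102.
Compare with v = 85: b ≥ v, so Fisher's inequality holds.

YES


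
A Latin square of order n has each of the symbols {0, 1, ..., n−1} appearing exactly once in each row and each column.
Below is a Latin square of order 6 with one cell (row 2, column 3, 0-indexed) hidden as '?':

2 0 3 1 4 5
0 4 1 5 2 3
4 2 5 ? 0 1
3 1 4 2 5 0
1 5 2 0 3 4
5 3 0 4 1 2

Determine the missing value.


Row 2 contains symbols [0, 1, 2, 4, 5] — missing [3].
Column 3 contains symbols [0, 1, 2, 4, 5] — missing [3].
The missing symbol must appear in both missing sets; intersection = [3].
Therefore the hidden value is 3.

Missing value = 3.


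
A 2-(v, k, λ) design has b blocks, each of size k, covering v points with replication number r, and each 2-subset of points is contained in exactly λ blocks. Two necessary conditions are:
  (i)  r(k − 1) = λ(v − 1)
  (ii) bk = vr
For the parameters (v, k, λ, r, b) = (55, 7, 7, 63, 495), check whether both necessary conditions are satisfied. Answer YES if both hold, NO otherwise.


Condition (i): r(k − 1) = 63·6 = 378; λ(v − 1) = 7·54 = 378. Match? YES.
Condition (ii): bk = 495·7 = 3465; vr = 55·63 = 3465. Match? YES.
Both conditions hold? YES.

YES


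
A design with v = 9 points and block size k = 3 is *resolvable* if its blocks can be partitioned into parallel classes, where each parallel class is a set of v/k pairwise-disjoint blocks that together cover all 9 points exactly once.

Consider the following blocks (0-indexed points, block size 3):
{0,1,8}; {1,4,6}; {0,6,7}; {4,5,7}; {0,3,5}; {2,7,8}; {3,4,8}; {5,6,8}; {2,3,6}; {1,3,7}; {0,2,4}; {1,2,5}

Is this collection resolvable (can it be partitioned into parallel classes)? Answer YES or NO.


v = 9, block size k = 3, number of blocks = 12.
For resolvability, blocks must partition into parallel classes of size v/k = 3.
Total blocks must therefore be a multiple of 3: 12 = 3·4 + 0 ⇒ divisible ✓.
Greedy packing gives 4 candidate class(es). Each should be a full parallel class (size 3, covers all 9 points).
  Class 1 (3 blocks): {0,1,8}; {4,5,7}; {2,3,6}. Points covered: [0, 1, 2, 3, 4, 5, 6, 7, 8].
  Class 2 (3 blocks): {1,4,6}; {0,3,5}; {2,7,8}. Points covered: [0, 1, 2, 3, 4, 5, 6, 7, 8].
  Class 3 (3 blocks): {0,6,7}; {3,4,8}; {1,2,5}. Points covered: [0, 1, 2, 3, 4, 5, 6, 7, 8].
  Class 4 (3 blocks): {5,6,8}; {1,3,7}; {0,2,4}. Points covered: [0, 1, 2, 3, 4, 5, 6, 7, 8].
All classes full (size 3)? YES. All classes cover every point? YES.
Resolvable? YES.

YES


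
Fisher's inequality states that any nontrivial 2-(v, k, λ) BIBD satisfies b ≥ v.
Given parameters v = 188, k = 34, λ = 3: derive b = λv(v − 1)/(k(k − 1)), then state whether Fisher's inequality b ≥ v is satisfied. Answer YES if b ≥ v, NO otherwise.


b = λv(v − 1)/(k(k − 1)) = 3·188·187/(34·33) = 105468/1122 = 94.
Compare with v = 188: b < v, so Fisher's inequality fails.

NO


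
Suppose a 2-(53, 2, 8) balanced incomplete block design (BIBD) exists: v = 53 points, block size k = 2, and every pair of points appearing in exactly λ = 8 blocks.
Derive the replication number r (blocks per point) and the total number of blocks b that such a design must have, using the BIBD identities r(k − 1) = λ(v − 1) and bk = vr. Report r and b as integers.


Any 2-(v, k, λ) BIBD satisfies two necessary conditions:
  (i)  Each point sits in r blocks, and counting incidences through any fixed point gives r(k − 1) = λ(v − 1), so r = λ(v − 1)/(k − 1).
  (ii) Total incidences bk = vr, so b = vr/k.
Step 1: r = λ(v − 1)/(k − 1) = 8·(53 − 1)/(2 − 1) = 8·52/1 = 416/1 = 416.
Step 2: b = vr/k = 53·416/2 = 22048/2 = 11024.
Check integrality: r = 416 ∈ Z ✓, b = 11024 ∈ Z ✓.
(These identities are necessary conditions: they determine r and b for any design with these parameters, but do not by themselves prove that one exists.)

r = 416, b = 11024.


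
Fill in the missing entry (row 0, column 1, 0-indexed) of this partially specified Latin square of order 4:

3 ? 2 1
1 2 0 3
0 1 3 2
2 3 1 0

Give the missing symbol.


Row 0 contains symbols [1, 2, 3] — missing [0].
Column 1 contains symbols [1, 2, 3] — missing [0].
The missing symbol must appear in both missing sets; intersection = [0].
Therefore the hidden value is 0.

Missing value = 0.


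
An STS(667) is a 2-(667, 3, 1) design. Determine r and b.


An STS(v) is a 2-(v, 3, 1) BIBD: block size k = 3, λ = 1.
Replication: r(k − 1) = λ(v − 1) ⇒ r·2 = 667 − 1 = 666 ⇒ r = 333.
Block count: b = v(v − 1)/6 = 667·666/6 = 444222/6 = 74037.
(Check via bk = vr: 74037·3 = 222111 = 667·333 = 222111 ✓.)

r = 333, b = 74037.


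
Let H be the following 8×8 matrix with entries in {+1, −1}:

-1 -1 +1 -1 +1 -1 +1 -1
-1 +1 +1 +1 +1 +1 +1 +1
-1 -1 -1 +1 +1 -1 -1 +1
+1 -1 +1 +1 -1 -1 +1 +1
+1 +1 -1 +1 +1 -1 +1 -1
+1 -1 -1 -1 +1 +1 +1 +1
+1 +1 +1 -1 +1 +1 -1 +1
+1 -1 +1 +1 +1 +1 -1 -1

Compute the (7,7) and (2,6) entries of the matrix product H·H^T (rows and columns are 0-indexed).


Row 2 of H: [-1, -1, -1, 1, 1, -1, -1, 1].
Row 6 of H: [1, 1, 1, -1, 1, 1, -1, 1].
Row 7 of H: [1, -1, 1, 1, 1, 1, -1, -1].
(H·H^T)[7][7] = Σ_j H[7][j]·H[7][j] = (1)² + (-1)² + (1)² + (1)² + (1)² + (1)² + (-1)² + (-1)² = 1 + 1 + 1 + 1 + 1 + 1 + 1 + 1 = 8.
(H·H^T)[2][6] = Σ_j H[2][j]·H[6][j] = (-1)·(1) + (-1)·(1) + (-1)·(1) + (1)·(-1) + (1)·(1) + (-1)·(1) + (-1)·(-1) + (1)·(1) = -1 + -1 + -1 + -1 + 1 + -1 + 1 + 1 = -2.
Rows 2 and 6 are not orthogonal (dot product = -2 ≠ 0), so H is not a Hadamard matrix.

(7,7) entry = 8; (2,6) entry = -2.


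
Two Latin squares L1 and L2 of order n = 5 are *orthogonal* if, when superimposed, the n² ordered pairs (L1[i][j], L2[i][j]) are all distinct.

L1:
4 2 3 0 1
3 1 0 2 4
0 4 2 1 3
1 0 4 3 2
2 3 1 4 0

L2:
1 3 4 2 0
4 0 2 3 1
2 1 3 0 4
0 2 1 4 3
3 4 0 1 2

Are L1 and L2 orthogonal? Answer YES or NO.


Form the n² = 25 superimposed pairs (L1[i][j], L2[i][j]), row by row (rows and columns indexed from 0):
row 0: (4,1) (2,3) (3,4) (0,2) (1,0)
row 1: (3,4) (1,0) (0,2) (2,3) (4,1)
row 2: (0,2) (4,1) (2,3) (1,0) (3,4)
row 3: (1,0) (0,2) (4,1) (3,4) (2,3)
row 4: (2,3) (3,4) (1,0) (4,1) (0,2)
Orthogonality requires all 25 pairs distinct.
But the pair (3,4) repeats: cell (0,2) has L1 = 3, L2 = 4, and cell (1,0) has L1 = 3, L2 = 4.
A repeated pair means some other pair never occurs (only 5 distinct pairs out of 25), so the squares are not orthogonal.
Conclusion: NO.

NO
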